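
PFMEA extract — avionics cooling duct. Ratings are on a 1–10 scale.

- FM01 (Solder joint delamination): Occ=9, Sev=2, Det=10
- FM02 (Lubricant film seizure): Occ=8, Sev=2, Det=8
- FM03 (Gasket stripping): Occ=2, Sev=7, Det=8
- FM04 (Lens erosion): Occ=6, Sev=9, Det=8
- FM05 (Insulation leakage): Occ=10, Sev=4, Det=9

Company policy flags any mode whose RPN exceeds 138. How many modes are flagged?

3

RPN = Severity × Occurrence × Detection:
  FM01: 2 × 9 × 10 = 180
  FM02: 2 × 8 × 8 = 128
  FM03: 7 × 2 × 8 = 112
  FM04: 9 × 6 × 8 = 432
  FM05: 4 × 10 × 9 = 360
Modes with RPN > 138: FM01 (180), FM04 (432), FM05 (360) → 3.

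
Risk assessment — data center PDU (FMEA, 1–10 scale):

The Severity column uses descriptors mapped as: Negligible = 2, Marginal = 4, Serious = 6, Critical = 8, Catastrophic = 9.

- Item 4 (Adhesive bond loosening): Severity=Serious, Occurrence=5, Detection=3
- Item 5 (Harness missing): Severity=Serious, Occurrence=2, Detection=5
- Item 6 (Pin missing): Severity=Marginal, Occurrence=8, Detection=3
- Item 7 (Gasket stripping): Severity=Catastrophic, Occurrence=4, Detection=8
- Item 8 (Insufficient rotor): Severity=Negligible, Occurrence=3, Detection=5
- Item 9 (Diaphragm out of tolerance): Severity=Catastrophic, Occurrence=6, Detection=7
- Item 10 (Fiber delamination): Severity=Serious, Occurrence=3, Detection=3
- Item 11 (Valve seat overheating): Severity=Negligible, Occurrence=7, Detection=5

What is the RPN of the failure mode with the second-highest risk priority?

288

RPN = Severity × Occurrence × Detection:
  Item 4: 6 × 5 × 3 = 90
  Item 5: 6 × 2 × 5 = 60
  Item 6: 4 × 8 × 3 = 96
  Item 7: 9 × 4 × 8 = 288
  Item 8: 2 × 3 × 5 = 30
  Item 9: 9 × 6 × 7 = 378
  Item 10: 6 × 3 × 3 = 54
  Item 11: 2 × 7 × 5 = 70
Sorted descending: 378, 288, 96, 90, 70, 60, 54, 30.
The second-highest RPN is 288 (Item 7).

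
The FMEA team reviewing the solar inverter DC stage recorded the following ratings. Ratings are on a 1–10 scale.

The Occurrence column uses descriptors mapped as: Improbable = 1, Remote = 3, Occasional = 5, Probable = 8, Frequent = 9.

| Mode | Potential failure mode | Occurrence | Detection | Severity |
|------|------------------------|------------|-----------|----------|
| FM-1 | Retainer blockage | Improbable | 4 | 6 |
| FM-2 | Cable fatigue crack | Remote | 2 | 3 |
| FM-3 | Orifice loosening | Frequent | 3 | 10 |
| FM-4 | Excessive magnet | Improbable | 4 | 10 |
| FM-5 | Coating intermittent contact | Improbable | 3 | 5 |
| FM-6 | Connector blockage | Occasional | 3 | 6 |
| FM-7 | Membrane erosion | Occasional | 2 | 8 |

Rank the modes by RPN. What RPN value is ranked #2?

90

RPN = Severity × Occurrence × Detection:
  FM-1: 6 × 1 × 4 = 24
  FM-2: 3 × 3 × 2 = 18
  FM-3: 10 × 9 × 3 = 270
  FM-4: 10 × 1 × 4 = 40
  FM-5: 5 × 1 × 3 = 15
  FM-6: 6 × 5 × 3 = 90
  FM-7: 8 × 5 × 2 = 80
Sorted descending: 270, 90, 80, 40, 24, 18, 15.
The second-highest RPN is 90 (FM-6).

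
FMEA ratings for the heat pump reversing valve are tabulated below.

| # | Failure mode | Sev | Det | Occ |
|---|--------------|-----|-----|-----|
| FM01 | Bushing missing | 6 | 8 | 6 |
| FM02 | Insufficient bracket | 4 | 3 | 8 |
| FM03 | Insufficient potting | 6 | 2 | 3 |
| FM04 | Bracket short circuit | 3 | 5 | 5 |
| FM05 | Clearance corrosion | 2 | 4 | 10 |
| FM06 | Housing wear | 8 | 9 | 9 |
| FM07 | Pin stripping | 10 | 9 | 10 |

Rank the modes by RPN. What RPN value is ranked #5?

RPN = Severity × Occurrence × Detection:
  FM01: 6 × 6 × 8 = 288
  FM02: 4 × 8 × 3 = 96
  FM03: 6 × 3 × 2 = 36
  FM04: 3 × 5 × 5 = 75
  FM05: 2 × 10 × 4 = 80
  FM06: 8 × 9 × 9 = 648
  FM07: 10 × 10 × 9 = 900
Sorted descending: 900, 648, 288, 96, 80, 75, 36.
The fifth-highest RPN is 80 (FM05).

80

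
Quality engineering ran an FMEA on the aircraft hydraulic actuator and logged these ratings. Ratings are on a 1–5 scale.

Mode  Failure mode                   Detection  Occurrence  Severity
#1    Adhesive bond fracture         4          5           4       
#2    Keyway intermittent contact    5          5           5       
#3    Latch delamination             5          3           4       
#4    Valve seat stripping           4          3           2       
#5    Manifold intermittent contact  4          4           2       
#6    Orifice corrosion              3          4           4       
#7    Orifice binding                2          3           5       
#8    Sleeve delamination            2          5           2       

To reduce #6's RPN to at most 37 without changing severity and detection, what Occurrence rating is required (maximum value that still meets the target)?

3

#6: S=4, O=4, D=3 → current RPN = 48.
Fixed product = 12. Need 12 × O ≤ 37, so O ≤ 37/12 = 3.08.
Maximum integer Occurrence rating = 3 (gives RPN 36; O=4 would give 48 > 37).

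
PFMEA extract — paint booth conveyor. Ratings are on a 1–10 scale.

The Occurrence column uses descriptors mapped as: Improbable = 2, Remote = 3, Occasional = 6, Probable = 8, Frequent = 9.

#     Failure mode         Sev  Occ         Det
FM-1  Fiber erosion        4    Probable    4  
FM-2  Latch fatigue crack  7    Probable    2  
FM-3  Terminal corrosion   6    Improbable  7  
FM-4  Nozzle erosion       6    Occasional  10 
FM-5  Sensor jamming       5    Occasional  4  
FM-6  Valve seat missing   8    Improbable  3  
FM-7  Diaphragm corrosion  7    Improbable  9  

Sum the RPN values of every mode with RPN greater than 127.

488

RPN = Severity × Occurrence × Detection:
  FM-1: 4 × 8 × 4 = 128
  FM-2: 7 × 8 × 2 = 112
  FM-3: 6 × 2 × 7 = 84
  FM-4: 6 × 6 × 10 = 360
  FM-5: 5 × 6 × 4 = 120
  FM-6: 8 × 2 × 3 = 48
  FM-7: 7 × 2 × 9 = 126
RPN > 127: FM-1 (128), FM-4 (360).
Sum: 128 + 360 = 488.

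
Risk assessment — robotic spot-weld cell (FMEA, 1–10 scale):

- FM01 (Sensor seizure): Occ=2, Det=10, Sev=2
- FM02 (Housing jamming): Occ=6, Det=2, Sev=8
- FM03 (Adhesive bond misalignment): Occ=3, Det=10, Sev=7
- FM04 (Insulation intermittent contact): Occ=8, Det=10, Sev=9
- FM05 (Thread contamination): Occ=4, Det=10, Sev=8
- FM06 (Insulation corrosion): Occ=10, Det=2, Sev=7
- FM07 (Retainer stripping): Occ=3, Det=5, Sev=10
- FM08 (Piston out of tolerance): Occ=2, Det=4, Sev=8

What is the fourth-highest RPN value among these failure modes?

150

RPN = Severity × Occurrence × Detection:
  FM01: 2 × 2 × 10 = 40
  FM02: 8 × 6 × 2 = 96
  FM03: 7 × 3 × 10 = 210
  FM04: 9 × 8 × 10 = 720
  FM05: 8 × 4 × 10 = 320
  FM06: 7 × 10 × 2 = 140
  FM07: 10 × 3 × 5 = 150
  FM08: 8 × 2 × 4 = 64
Sorted descending: 720, 320, 210, 150, 140, 96, 64, 40.
The fourth-highest RPN is 150 (FM07).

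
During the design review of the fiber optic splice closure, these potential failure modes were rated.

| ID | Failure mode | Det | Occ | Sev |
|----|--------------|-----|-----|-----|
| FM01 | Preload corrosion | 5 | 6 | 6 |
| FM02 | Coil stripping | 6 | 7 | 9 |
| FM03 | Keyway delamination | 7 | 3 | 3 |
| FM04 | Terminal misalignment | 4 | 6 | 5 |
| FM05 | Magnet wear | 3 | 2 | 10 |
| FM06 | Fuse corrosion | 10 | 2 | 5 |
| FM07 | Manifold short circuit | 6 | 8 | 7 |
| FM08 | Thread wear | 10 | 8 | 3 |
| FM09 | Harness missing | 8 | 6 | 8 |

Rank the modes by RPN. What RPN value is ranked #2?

RPN = Severity × Occurrence × Detection:
  FM01: 6 × 6 × 5 = 180
  FM02: 9 × 7 × 6 = 378
  FM03: 3 × 3 × 7 = 63
  FM04: 5 × 6 × 4 = 120
  FM05: 10 × 2 × 3 = 60
  FM06: 5 × 2 × 10 = 100
  FM07: 7 × 8 × 6 = 336
  FM08: 3 × 8 × 10 = 240
  FM09: 8 × 6 × 8 = 384
Sorted descending: 384, 378, 336, 240, 180, 120, 100, 63, 60.
The second-highest RPN is 378 (FM02).

378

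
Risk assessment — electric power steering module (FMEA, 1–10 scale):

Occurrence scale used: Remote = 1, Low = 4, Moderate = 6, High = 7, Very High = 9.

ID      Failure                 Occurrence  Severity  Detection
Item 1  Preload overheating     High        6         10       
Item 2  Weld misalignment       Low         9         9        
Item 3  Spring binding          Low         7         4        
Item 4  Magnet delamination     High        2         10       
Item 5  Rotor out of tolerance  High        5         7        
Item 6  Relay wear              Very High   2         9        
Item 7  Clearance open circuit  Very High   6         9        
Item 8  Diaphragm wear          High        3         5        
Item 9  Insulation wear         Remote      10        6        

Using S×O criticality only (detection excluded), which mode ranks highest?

Item 7

Criticality = Severity × Occurrence:
  Item 1: 6 × 7 = 42
  Item 2: 9 × 4 = 36
  Item 3: 7 × 4 = 28
  Item 4: 2 × 7 = 14
  Item 5: 5 × 7 = 35
  Item 6: 2 × 9 = 18
  Item 7: 6 × 9 = 54
  Item 8: 3 × 7 = 21
  Item 9: 10 × 1 = 10
Highest criticality is 54 → Item 7.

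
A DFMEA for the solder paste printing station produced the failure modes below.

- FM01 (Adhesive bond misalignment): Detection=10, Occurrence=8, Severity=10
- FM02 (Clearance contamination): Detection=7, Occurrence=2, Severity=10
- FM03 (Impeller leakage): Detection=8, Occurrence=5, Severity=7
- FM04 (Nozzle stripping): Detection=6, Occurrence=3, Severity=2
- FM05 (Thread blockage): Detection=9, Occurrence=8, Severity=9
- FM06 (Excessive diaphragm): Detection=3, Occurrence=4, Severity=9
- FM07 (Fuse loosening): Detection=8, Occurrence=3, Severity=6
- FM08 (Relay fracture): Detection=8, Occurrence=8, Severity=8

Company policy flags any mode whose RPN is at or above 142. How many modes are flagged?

RPN = Severity × Occurrence × Detection:
  FM01: 10 × 8 × 10 = 800
  FM02: 10 × 2 × 7 = 140
  FM03: 7 × 5 × 8 = 280
  FM04: 2 × 3 × 6 = 36
  FM05: 9 × 8 × 9 = 648
  FM06: 9 × 4 × 3 = 108
  FM07: 6 × 3 × 8 = 144
  FM08: 8 × 8 × 8 = 512
Modes with RPN ≥ 142: FM01 (800), FM03 (280), FM05 (648), FM07 (144), FM08 (512) → 5.

5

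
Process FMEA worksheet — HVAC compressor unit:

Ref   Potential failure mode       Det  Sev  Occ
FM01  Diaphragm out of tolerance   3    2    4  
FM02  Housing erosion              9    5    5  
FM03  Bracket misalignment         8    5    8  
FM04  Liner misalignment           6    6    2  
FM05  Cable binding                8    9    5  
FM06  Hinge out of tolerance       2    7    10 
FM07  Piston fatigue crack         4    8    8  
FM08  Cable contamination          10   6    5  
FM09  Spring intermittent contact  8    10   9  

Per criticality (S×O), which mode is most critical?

Criticality = Severity × Occurrence:
  FM01: 2 × 4 = 8
  FM02: 5 × 5 = 25
  FM03: 5 × 8 = 40
  FM04: 6 × 2 = 12
  FM05: 9 × 5 = 45
  FM06: 7 × 10 = 70
  FM07: 8 × 8 = 64
  FM08: 6 × 5 = 30
  FM09: 10 × 9 = 90
Highest criticality is 90 → FM09.

FM09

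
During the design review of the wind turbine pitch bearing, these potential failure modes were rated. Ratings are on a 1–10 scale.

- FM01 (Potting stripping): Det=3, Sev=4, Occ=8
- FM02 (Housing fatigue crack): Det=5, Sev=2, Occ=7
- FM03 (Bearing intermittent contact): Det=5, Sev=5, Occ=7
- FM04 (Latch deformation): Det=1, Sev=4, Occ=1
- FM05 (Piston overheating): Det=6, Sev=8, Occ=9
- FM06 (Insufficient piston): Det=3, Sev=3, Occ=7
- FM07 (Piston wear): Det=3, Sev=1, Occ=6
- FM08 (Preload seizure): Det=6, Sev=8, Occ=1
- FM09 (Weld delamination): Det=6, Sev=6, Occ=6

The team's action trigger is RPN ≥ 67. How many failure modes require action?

5

RPN = Severity × Occurrence × Detection:
  FM01: 4 × 8 × 3 = 96
  FM02: 2 × 7 × 5 = 70
  FM03: 5 × 7 × 5 = 175
  FM04: 4 × 1 × 1 = 4
  FM05: 8 × 9 × 6 = 432
  FM06: 3 × 7 × 3 = 63
  FM07: 1 × 6 × 3 = 18
  FM08: 8 × 1 × 6 = 48
  FM09: 6 × 6 × 6 = 216
Modes with RPN ≥ 67: FM01 (96), FM02 (70), FM03 (175), FM05 (432), FM09 (216) → 5.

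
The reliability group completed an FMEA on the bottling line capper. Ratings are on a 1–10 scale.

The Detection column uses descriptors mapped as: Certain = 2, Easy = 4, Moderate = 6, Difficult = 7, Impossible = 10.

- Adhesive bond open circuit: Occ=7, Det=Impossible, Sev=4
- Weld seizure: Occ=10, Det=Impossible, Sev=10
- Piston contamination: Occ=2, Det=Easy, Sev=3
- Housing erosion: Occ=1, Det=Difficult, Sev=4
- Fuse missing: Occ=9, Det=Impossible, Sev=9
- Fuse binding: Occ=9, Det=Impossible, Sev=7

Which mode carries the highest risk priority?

Weld seizure

RPN = Severity × Occurrence × Detection:
  Adhesive bond open circuit: 4 × 7 × 10 = 280
  Weld seizure: 10 × 10 × 10 = 1000
  Piston contamination: 3 × 2 × 4 = 24
  Housing erosion: 4 × 1 × 7 = 28
  Fuse missing: 9 × 9 × 10 = 810
  Fuse binding: 7 × 9 × 10 = 630
Highest RPN is 1000 → Weld seizure.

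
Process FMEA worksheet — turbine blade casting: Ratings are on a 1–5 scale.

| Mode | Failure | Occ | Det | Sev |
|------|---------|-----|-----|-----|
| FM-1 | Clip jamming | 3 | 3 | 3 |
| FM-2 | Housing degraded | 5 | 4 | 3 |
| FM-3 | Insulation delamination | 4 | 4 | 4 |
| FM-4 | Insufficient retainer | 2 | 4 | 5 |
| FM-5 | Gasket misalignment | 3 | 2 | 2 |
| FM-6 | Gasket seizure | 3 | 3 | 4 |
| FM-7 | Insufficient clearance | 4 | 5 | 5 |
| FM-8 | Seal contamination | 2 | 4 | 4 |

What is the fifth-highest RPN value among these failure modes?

RPN = Severity × Occurrence × Detection:
  FM-1: 3 × 3 × 3 = 27
  FM-2: 3 × 5 × 4 = 60
  FM-3: 4 × 4 × 4 = 64
  FM-4: 5 × 2 × 4 = 40
  FM-5: 2 × 3 × 2 = 12
  FM-6: 4 × 3 × 3 = 36
  FM-7: 5 × 4 × 5 = 100
  FM-8: 4 × 2 × 4 = 32
Sorted descending: 100, 64, 60, 40, 36, 32, 27, 12.
The fifth-highest RPN is 36 (FM-6).

36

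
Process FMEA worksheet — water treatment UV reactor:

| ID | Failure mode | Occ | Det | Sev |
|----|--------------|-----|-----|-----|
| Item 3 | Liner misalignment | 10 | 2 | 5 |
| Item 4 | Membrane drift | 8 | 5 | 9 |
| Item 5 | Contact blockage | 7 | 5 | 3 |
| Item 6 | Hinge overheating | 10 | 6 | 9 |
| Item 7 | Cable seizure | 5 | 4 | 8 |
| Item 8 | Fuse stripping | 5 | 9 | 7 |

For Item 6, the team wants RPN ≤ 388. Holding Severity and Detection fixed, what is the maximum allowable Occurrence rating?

Item 6: S=9, O=10, D=6 → current RPN = 540.
Fixed product = 54. Need 54 × O ≤ 388, so O ≤ 388/54 = 7.19.
Maximum integer Occurrence rating = 7 (gives RPN 378; O=8 would give 432 > 388).

7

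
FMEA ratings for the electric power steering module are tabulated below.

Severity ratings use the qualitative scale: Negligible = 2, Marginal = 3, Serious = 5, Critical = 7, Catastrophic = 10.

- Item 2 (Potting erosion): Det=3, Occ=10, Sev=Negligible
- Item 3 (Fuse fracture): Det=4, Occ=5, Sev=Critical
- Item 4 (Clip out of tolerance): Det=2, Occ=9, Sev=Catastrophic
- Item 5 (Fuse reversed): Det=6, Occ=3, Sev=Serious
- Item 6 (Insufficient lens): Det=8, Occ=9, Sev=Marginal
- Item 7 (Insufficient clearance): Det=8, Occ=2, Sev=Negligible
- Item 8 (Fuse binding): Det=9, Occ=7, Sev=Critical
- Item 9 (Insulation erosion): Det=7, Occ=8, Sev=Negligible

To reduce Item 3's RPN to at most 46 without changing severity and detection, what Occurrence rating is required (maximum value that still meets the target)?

Item 3: S=7, O=5, D=4 → current RPN = 140.
Fixed product = 28. Need 28 × O ≤ 46, so O ≤ 46/28 = 1.64.
Maximum integer Occurrence rating = 1 (gives RPN 28; O=2 would give 56 > 46).

1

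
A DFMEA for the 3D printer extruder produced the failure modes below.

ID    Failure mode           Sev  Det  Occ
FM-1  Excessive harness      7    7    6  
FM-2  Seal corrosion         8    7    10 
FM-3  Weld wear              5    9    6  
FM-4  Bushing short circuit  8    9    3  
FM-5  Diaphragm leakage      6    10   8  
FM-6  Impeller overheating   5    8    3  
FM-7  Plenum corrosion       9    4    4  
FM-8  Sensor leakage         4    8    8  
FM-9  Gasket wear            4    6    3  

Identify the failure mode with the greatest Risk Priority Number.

FM-2

RPN = Severity × Occurrence × Detection:
  FM-1: 7 × 6 × 7 = 294
  FM-2: 8 × 10 × 7 = 560
  FM-3: 5 × 6 × 9 = 270
  FM-4: 8 × 3 × 9 = 216
  FM-5: 6 × 8 × 10 = 480
  FM-6: 5 × 3 × 8 = 120
  FM-7: 9 × 4 × 4 = 144
  FM-8: 4 × 8 × 8 = 256
  FM-9: 4 × 3 × 6 = 72
Highest RPN is 560 → FM-2.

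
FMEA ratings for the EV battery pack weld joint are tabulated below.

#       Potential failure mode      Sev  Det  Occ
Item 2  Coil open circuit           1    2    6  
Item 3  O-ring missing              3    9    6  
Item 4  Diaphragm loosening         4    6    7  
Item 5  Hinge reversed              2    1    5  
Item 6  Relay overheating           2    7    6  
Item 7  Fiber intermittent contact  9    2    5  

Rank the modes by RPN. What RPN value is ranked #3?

90

RPN = Severity × Occurrence × Detection:
  Item 2: 1 × 6 × 2 = 12
  Item 3: 3 × 6 × 9 = 162
  Item 4: 4 × 7 × 6 = 168
  Item 5: 2 × 5 × 1 = 10
  Item 6: 2 × 6 × 7 = 84
  Item 7: 9 × 5 × 2 = 90
Sorted descending: 168, 162, 90, 84, 12, 10.
The third-highest RPN is 90 (Item 7).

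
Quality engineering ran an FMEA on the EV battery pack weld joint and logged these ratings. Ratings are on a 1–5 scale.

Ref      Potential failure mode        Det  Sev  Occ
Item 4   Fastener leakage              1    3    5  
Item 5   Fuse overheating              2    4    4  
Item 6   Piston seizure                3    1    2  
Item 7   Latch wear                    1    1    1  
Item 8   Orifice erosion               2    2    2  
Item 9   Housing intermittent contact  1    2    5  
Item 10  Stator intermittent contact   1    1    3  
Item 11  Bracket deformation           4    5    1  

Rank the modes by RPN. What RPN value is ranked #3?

15

RPN = Severity × Occurrence × Detection:
  Item 4: 3 × 5 × 1 = 15
  Item 5: 4 × 4 × 2 = 32
  Item 6: 1 × 2 × 3 = 6
  Item 7: 1 × 1 × 1 = 1
  Item 8: 2 × 2 × 2 = 8
  Item 9: 2 × 5 × 1 = 10
  Item 10: 1 × 3 × 1 = 3
  Item 11: 5 × 1 × 4 = 20
Sorted descending: 32, 20, 15, 10, 8, 6, 3, 1.
The third-highest RPN is 15 (Item 4).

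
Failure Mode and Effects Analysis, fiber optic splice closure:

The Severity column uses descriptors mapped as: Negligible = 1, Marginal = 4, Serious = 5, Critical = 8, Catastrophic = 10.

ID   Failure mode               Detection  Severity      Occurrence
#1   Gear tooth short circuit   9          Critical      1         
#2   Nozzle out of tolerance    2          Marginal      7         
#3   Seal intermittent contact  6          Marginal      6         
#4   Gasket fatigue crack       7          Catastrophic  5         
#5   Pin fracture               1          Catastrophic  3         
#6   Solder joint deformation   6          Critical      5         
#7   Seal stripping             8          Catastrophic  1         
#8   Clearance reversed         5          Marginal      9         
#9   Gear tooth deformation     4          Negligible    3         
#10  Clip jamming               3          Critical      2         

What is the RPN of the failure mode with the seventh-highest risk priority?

56

RPN = Severity × Occurrence × Detection:
  #1: 8 × 1 × 9 = 72
  #2: 4 × 7 × 2 = 56
  #3: 4 × 6 × 6 = 144
  #4: 10 × 5 × 7 = 350
  #5: 10 × 3 × 1 = 30
  #6: 8 × 5 × 6 = 240
  #7: 10 × 1 × 8 = 80
  #8: 4 × 9 × 5 = 180
  #9: 1 × 3 × 4 = 12
  #10: 8 × 2 × 3 = 48
Sorted descending: 350, 240, 180, 144, 80, 72, 56, 48, 30, 12.
The seventh-highest RPN is 56 (#2).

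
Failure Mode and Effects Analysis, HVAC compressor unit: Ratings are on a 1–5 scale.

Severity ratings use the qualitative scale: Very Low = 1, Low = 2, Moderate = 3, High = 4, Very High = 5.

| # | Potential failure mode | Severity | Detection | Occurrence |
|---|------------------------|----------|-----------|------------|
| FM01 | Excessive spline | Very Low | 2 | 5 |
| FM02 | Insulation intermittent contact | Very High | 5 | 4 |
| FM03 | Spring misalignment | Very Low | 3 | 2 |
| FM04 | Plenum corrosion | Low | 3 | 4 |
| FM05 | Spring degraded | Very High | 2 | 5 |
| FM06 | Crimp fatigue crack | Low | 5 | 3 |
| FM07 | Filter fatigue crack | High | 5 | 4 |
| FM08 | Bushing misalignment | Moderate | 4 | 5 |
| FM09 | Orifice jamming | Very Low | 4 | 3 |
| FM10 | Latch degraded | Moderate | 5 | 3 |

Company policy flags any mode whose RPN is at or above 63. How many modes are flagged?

2

RPN = Severity × Occurrence × Detection:
  FM01: 1 × 5 × 2 = 10
  FM02: 5 × 4 × 5 = 100
  FM03: 1 × 2 × 3 = 6
  FM04: 2 × 4 × 3 = 24
  FM05: 5 × 5 × 2 = 50
  FM06: 2 × 3 × 5 = 30
  FM07: 4 × 4 × 5 = 80
  FM08: 3 × 5 × 4 = 60
  FM09: 1 × 3 × 4 = 12
  FM10: 3 × 3 × 5 = 45
Modes with RPN ≥ 63: FM02 (100), FM07 (80) → 2.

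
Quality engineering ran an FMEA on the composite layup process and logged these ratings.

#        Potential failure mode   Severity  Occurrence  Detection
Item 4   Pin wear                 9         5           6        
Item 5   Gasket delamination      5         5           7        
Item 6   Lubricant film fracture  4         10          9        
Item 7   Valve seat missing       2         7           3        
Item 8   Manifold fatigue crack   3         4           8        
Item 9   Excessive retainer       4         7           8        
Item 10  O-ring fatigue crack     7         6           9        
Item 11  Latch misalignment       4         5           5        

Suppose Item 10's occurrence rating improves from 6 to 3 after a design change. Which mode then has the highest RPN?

Item 6

RPN = Severity × Occurrence × Detection:
  Item 4: 9 × 5 × 6 = 270
  Item 5: 5 × 5 × 7 = 175
  Item 6: 4 × 10 × 9 = 360
  Item 7: 2 × 7 × 3 = 42
  Item 8: 3 × 4 × 8 = 96
  Item 9: 4 × 7 × 8 = 224
  Item 10: 7 × 6 × 9 = 378
  Item 11: 4 × 5 × 5 = 100
After action: Item 10 → 7 × 3 × 9 = 189.
Revised RPNs: Item 6=360, Item 4=270, Item 9=224, Item 10=189, Item 5=175, Item 11=100, Item 8=96, Item 7=42.
Highest is now Item 6 (360).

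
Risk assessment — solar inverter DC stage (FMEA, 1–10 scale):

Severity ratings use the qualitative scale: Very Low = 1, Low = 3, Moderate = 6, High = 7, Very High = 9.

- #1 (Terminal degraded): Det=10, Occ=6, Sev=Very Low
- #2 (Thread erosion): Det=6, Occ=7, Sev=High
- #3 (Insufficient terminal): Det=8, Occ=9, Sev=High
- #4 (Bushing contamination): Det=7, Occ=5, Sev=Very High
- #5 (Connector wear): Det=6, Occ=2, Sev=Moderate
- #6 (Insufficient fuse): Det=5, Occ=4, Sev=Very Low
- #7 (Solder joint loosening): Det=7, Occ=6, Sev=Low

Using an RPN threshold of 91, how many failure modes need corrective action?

4

RPN = Severity × Occurrence × Detection:
  #1: 1 × 6 × 10 = 60
  #2: 7 × 7 × 6 = 294
  #3: 7 × 9 × 8 = 504
  #4: 9 × 5 × 7 = 315
  #5: 6 × 2 × 6 = 72
  #6: 1 × 4 × 5 = 20
  #7: 3 × 6 × 7 = 126
Modes with RPN ≥ 91: #2 (294), #3 (504), #4 (315), #7 (126) → 4.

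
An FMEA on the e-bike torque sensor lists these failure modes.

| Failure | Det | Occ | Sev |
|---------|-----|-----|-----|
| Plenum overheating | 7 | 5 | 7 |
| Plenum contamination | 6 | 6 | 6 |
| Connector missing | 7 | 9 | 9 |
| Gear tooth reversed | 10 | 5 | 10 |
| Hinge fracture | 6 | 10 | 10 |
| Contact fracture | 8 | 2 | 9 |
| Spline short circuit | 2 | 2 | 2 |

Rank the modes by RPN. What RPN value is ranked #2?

567

RPN = Severity × Occurrence × Detection:
  Plenum overheating: 7 × 5 × 7 = 245
  Plenum contamination: 6 × 6 × 6 = 216
  Connector missing: 9 × 9 × 7 = 567
  Gear tooth reversed: 10 × 5 × 10 = 500
  Hinge fracture: 10 × 10 × 6 = 600
  Contact fracture: 9 × 2 × 8 = 144
  Spline short circuit: 2 × 2 × 2 = 8
Sorted descending: 600, 567, 500, 245, 216, 144, 8.
The second-highest RPN is 567 (Connector missing).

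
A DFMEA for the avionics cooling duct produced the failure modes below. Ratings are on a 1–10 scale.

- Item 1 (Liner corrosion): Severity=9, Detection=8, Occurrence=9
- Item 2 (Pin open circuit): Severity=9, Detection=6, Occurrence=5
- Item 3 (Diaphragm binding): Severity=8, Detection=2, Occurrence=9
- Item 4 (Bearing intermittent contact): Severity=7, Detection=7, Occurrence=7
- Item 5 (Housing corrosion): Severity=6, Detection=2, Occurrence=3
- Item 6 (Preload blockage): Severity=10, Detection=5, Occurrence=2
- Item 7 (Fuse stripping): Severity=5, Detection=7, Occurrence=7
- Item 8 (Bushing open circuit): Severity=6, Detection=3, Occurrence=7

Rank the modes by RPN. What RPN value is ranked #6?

RPN = Severity × Occurrence × Detection:
  Item 1: 9 × 9 × 8 = 648
  Item 2: 9 × 5 × 6 = 270
  Item 3: 8 × 9 × 2 = 144
  Item 4: 7 × 7 × 7 = 343
  Item 5: 6 × 3 × 2 = 36
  Item 6: 10 × 2 × 5 = 100
  Item 7: 5 × 7 × 7 = 245
  Item 8: 6 × 7 × 3 = 126
Sorted descending: 648, 343, 270, 245, 144, 126, 100, 36.
The sixth-highest RPN is 126 (Item 8).

126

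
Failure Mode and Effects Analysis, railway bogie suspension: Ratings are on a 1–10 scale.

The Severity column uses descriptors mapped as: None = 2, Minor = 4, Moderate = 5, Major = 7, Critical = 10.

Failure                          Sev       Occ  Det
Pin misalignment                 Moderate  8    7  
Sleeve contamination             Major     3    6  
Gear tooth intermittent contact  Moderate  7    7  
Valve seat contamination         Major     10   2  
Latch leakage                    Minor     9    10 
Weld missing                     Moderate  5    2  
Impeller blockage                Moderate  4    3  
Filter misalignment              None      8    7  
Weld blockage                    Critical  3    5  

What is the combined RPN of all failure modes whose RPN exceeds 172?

885

RPN = Severity × Occurrence × Detection:
  Pin misalignment: 5 × 8 × 7 = 280
  Sleeve contamination: 7 × 3 × 6 = 126
  Gear tooth intermittent contact: 5 × 7 × 7 = 245
  Valve seat contamination: 7 × 10 × 2 = 140
  Latch leakage: 4 × 9 × 10 = 360
  Weld missing: 5 × 5 × 2 = 50
  Impeller blockage: 5 × 4 × 3 = 60
  Filter misalignment: 2 × 8 × 7 = 112
  Weld blockage: 10 × 3 × 5 = 150
RPN > 172: Pin misalignment (280), Gear tooth intermittent contact (245), Latch leakage (360).
Sum: 280 + 245 + 360 = 885.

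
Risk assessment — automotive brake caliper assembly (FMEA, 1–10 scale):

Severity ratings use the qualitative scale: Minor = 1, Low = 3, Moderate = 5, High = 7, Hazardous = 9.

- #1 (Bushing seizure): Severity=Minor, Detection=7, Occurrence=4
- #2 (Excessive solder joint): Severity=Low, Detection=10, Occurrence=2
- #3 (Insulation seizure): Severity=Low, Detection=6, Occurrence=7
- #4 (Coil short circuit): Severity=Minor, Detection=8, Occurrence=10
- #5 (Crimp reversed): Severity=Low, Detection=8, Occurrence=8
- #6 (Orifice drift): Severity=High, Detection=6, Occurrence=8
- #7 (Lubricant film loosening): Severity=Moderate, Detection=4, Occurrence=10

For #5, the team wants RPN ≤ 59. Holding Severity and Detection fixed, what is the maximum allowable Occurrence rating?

2

#5: S=3, O=8, D=8 → current RPN = 192.
Fixed product = 24. Need 24 × O ≤ 59, so O ≤ 59/24 = 2.46.
Maximum integer Occurrence rating = 2 (gives RPN 48; O=3 would give 72 > 59).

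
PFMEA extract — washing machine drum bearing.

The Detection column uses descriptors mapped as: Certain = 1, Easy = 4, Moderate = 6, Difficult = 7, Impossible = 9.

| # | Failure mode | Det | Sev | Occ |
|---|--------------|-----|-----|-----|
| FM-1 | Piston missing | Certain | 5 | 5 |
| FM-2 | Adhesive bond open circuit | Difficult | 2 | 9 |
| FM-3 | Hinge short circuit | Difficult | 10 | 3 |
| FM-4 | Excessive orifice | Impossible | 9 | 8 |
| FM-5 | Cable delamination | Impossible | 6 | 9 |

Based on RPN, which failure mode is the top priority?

FM-4

RPN = Severity × Occurrence × Detection:
  FM-1: 5 × 5 × 1 = 25
  FM-2: 2 × 9 × 7 = 126
  FM-3: 10 × 3 × 7 = 210
  FM-4: 9 × 8 × 9 = 648
  FM-5: 6 × 9 × 9 = 486
Highest RPN is 648 → FM-4.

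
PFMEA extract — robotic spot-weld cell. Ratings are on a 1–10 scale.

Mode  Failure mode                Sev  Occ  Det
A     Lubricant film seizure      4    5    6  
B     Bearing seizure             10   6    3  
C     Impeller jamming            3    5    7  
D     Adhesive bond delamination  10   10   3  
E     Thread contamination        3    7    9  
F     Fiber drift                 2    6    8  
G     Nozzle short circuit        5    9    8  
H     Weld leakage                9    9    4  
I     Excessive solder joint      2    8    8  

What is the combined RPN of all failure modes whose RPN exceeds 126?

1481

RPN = Severity × Occurrence × Detection:
  A: 4 × 5 × 6 = 120
  B: 10 × 6 × 3 = 180
  C: 3 × 5 × 7 = 105
  D: 10 × 10 × 3 = 300
  E: 3 × 7 × 9 = 189
  F: 2 × 6 × 8 = 96
  G: 5 × 9 × 8 = 360
  H: 9 × 9 × 4 = 324
  I: 2 × 8 × 8 = 128
RPN > 126: B (180), D (300), E (189), G (360), H (324), I (128).
Sum: 180 + 300 + 189 + 360 + 324 + 128 = 1481.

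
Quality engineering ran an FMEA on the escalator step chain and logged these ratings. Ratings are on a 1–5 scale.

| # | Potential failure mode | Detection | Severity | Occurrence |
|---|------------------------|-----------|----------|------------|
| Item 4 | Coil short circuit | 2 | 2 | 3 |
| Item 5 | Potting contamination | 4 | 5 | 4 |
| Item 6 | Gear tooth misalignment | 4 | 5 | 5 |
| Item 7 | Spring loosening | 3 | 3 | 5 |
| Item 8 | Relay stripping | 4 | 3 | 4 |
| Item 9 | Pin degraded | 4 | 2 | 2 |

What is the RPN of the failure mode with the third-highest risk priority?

48

RPN = Severity × Occurrence × Detection:
  Item 4: 2 × 3 × 2 = 12
  Item 5: 5 × 4 × 4 = 80
  Item 6: 5 × 5 × 4 = 100
  Item 7: 3 × 5 × 3 = 45
  Item 8: 3 × 4 × 4 = 48
  Item 9: 2 × 2 × 4 = 16
Sorted descending: 100, 80, 48, 45, 16, 12.
The third-highest RPN is 48 (Item 8).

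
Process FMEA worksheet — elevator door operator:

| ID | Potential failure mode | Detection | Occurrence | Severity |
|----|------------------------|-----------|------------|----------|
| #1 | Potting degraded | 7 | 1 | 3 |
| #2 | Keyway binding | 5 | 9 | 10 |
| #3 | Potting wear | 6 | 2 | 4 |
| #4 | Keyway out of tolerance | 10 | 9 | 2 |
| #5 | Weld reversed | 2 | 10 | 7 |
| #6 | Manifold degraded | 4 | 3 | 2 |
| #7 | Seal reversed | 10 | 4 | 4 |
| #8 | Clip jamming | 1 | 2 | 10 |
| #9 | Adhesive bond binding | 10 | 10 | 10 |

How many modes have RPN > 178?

3

RPN = Severity × Occurrence × Detection:
  #1: 3 × 1 × 7 = 21
  #2: 10 × 9 × 5 = 450
  #3: 4 × 2 × 6 = 48
  #4: 2 × 9 × 10 = 180
  #5: 7 × 10 × 2 = 140
  #6: 2 × 3 × 4 = 24
  #7: 4 × 4 × 10 = 160
  #8: 10 × 2 × 1 = 20
  #9: 10 × 10 × 10 = 1000
Modes with RPN > 178: #2 (450), #4 (180), #9 (1000) → 3.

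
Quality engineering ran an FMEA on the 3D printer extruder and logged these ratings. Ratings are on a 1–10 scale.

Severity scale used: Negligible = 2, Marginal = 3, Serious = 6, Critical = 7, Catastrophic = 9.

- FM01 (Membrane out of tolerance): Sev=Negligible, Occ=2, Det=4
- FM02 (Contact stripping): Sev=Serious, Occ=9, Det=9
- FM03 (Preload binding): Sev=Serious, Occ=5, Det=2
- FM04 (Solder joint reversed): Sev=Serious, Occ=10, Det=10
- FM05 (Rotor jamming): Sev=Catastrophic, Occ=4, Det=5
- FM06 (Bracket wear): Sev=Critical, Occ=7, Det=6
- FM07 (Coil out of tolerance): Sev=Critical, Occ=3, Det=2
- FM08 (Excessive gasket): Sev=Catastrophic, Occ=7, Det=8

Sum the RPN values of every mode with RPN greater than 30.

RPN = Severity × Occurrence × Detection:
  FM01: 2 × 2 × 4 = 16
  FM02: 6 × 9 × 9 = 486
  FM03: 6 × 5 × 2 = 60
  FM04: 6 × 10 × 10 = 600
  FM05: 9 × 4 × 5 = 180
  FM06: 7 × 7 × 6 = 294
  FM07: 7 × 3 × 2 = 42
  FM08: 9 × 7 × 8 = 504
RPN > 30: FM02 (486), FM03 (60), FM04 (600), FM05 (180), FM06 (294), FM07 (42), FM08 (504).
Sum: 486 + 60 + 600 + 180 + 294 + 42 + 504 = 2166.

2166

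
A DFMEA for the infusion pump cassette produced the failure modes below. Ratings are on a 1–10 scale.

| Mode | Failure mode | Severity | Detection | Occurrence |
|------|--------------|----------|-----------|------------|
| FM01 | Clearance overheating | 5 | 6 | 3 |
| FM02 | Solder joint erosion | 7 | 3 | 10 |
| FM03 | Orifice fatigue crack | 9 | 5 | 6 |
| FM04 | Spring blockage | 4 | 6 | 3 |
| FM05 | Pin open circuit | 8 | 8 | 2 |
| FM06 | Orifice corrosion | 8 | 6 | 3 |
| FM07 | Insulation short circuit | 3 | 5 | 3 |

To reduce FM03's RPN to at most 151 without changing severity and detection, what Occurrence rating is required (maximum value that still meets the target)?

FM03: S=9, O=6, D=5 → current RPN = 270.
Fixed product = 45. Need 45 × O ≤ 151, so O ≤ 151/45 = 3.36.
Maximum integer Occurrence rating = 3 (gives RPN 135; O=4 would give 180 > 151).

3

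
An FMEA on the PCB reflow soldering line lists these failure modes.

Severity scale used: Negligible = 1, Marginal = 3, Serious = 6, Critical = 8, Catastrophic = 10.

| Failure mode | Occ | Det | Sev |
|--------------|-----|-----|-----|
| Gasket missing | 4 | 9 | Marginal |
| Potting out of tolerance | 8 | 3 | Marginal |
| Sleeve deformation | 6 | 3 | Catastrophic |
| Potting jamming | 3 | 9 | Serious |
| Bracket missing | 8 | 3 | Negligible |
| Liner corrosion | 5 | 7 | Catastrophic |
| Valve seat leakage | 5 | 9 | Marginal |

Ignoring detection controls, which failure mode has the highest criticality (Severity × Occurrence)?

Sleeve deformation

Criticality = Severity × Occurrence:
  Gasket missing: 3 × 4 = 12
  Potting out of tolerance: 3 × 8 = 24
  Sleeve deformation: 10 × 6 = 60
  Potting jamming: 6 × 3 = 18
  Bracket missing: 1 × 8 = 8
  Liner corrosion: 10 × 5 = 50
  Valve seat leakage: 3 × 5 = 15
Highest criticality is 60 → Sleeve deformation.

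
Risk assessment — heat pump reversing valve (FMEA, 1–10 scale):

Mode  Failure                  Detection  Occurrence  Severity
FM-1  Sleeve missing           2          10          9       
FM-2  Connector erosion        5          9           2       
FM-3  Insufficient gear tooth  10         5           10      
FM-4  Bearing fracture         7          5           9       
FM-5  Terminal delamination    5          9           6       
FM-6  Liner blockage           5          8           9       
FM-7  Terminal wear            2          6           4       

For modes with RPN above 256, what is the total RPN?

1445

RPN = Severity × Occurrence × Detection:
  FM-1: 9 × 10 × 2 = 180
  FM-2: 2 × 9 × 5 = 90
  FM-3: 10 × 5 × 10 = 500
  FM-4: 9 × 5 × 7 = 315
  FM-5: 6 × 9 × 5 = 270
  FM-6: 9 × 8 × 5 = 360
  FM-7: 4 × 6 × 2 = 48
RPN > 256: FM-3 (500), FM-4 (315), FM-5 (270), FM-6 (360).
Sum: 500 + 315 + 270 + 360 = 1445.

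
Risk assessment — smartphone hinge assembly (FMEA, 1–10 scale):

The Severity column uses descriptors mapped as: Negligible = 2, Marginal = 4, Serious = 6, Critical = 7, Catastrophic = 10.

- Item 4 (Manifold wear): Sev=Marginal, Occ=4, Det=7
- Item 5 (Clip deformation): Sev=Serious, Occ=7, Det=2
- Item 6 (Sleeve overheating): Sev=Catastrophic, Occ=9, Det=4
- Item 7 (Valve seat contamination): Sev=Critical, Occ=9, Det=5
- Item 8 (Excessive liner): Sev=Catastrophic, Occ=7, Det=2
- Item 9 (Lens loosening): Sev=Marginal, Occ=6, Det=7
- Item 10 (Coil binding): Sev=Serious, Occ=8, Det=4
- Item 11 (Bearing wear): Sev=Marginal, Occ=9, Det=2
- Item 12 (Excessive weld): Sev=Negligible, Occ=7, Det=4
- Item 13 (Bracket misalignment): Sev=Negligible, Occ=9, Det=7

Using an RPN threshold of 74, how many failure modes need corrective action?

8

RPN = Severity × Occurrence × Detection:
  Item 4: 4 × 4 × 7 = 112
  Item 5: 6 × 7 × 2 = 84
  Item 6: 10 × 9 × 4 = 360
  Item 7: 7 × 9 × 5 = 315
  Item 8: 10 × 7 × 2 = 140
  Item 9: 4 × 6 × 7 = 168
  Item 10: 6 × 8 × 4 = 192
  Item 11: 4 × 9 × 2 = 72
  Item 12: 2 × 7 × 4 = 56
  Item 13: 2 × 9 × 7 = 126
Modes with RPN ≥ 74: Item 4 (112), Item 5 (84), Item 6 (360), Item 7 (315), Item 8 (140), Item 9 (168), Item 10 (192), Item 13 (126) → 8.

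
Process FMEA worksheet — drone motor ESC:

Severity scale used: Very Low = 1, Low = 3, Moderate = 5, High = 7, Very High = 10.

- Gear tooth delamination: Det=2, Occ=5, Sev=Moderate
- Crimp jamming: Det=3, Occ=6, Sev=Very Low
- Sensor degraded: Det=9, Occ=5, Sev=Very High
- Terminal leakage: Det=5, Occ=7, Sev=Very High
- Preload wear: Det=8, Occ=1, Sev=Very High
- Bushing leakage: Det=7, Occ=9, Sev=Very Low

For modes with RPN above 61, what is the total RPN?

943

RPN = Severity × Occurrence × Detection:
  Gear tooth delamination: 5 × 5 × 2 = 50
  Crimp jamming: 1 × 6 × 3 = 18
  Sensor degraded: 10 × 5 × 9 = 450
  Terminal leakage: 10 × 7 × 5 = 350
  Preload wear: 10 × 1 × 8 = 80
  Bushing leakage: 1 × 9 × 7 = 63
RPN > 61: Sensor degraded (450), Terminal leakage (350), Preload wear (80), Bushing leakage (63).
Sum: 450 + 350 + 80 + 63 = 943.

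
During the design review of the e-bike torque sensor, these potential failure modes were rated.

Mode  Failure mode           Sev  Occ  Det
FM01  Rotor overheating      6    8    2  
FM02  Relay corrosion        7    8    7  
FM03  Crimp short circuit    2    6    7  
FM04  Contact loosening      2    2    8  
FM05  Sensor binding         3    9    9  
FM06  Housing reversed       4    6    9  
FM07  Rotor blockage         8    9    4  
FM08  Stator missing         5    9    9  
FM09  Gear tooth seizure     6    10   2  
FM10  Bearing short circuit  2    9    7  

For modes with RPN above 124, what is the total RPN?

RPN = Severity × Occurrence × Detection:
  FM01: 6 × 8 × 2 = 96
  FM02: 7 × 8 × 7 = 392
  FM03: 2 × 6 × 7 = 84
  FM04: 2 × 2 × 8 = 32
  FM05: 3 × 9 × 9 = 243
  FM06: 4 × 6 × 9 = 216
  FM07: 8 × 9 × 4 = 288
  FM08: 5 × 9 × 9 = 405
  FM09: 6 × 10 × 2 = 120
  FM10: 2 × 9 × 7 = 126
RPN > 124: FM02 (392), FM05 (243), FM06 (216), FM07 (288), FM08 (405), FM10 (126).
Sum: 392 + 243 + 216 + 288 + 405 + 126 = 1670.

1670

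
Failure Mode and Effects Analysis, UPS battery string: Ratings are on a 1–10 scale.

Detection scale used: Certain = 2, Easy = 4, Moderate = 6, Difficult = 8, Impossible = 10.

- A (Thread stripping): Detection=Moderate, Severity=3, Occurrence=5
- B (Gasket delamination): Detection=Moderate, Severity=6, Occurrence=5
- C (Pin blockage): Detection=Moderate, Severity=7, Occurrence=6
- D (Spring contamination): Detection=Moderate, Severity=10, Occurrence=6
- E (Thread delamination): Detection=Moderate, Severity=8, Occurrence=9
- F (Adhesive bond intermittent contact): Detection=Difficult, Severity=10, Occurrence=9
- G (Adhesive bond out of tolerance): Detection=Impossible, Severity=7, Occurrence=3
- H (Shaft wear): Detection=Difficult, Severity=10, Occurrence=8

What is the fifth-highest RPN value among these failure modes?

RPN = Severity × Occurrence × Detection:
  A: 3 × 5 × 6 = 90
  B: 6 × 5 × 6 = 180
  C: 7 × 6 × 6 = 252
  D: 10 × 6 × 6 = 360
  E: 8 × 9 × 6 = 432
  F: 10 × 9 × 8 = 720
  G: 7 × 3 × 10 = 210
  H: 10 × 8 × 8 = 640
Sorted descending: 720, 640, 432, 360, 252, 210, 180, 90.
The fifth-highest RPN is 252 (C).

252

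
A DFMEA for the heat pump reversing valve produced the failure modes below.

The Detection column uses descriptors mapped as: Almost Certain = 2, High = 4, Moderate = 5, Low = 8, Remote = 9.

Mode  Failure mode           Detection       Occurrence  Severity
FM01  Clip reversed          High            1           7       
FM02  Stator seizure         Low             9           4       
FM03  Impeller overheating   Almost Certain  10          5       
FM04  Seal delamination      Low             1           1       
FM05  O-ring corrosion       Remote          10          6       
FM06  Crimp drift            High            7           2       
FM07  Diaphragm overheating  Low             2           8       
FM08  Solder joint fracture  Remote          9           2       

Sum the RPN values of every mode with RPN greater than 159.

990

RPN = Severity × Occurrence × Detection:
  FM01: 7 × 1 × 4 = 28
  FM02: 4 × 9 × 8 = 288
  FM03: 5 × 10 × 2 = 100
  FM04: 1 × 1 × 8 = 8
  FM05: 6 × 10 × 9 = 540
  FM06: 2 × 7 × 4 = 56
  FM07: 8 × 2 × 8 = 128
  FM08: 2 × 9 × 9 = 162
RPN > 159: FM02 (288), FM05 (540), FM08 (162).
Sum: 288 + 540 + 162 = 990.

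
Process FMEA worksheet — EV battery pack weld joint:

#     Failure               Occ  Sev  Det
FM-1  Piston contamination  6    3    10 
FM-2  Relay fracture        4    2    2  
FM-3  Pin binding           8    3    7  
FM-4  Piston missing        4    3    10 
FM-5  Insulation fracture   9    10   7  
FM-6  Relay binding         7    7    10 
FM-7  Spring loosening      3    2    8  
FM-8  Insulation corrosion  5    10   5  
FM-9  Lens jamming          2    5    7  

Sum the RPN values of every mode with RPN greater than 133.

1718

RPN = Severity × Occurrence × Detection:
  FM-1: 3 × 6 × 10 = 180
  FM-2: 2 × 4 × 2 = 16
  FM-3: 3 × 8 × 7 = 168
  FM-4: 3 × 4 × 10 = 120
  FM-5: 10 × 9 × 7 = 630
  FM-6: 7 × 7 × 10 = 490
  FM-7: 2 × 3 × 8 = 48
  FM-8: 10 × 5 × 5 = 250
  FM-9: 5 × 2 × 7 = 70
RPN > 133: FM-1 (180), FM-3 (168), FM-5 (630), FM-6 (490), FM-8 (250).
Sum: 180 + 168 + 630 + 490 + 250 = 1718.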